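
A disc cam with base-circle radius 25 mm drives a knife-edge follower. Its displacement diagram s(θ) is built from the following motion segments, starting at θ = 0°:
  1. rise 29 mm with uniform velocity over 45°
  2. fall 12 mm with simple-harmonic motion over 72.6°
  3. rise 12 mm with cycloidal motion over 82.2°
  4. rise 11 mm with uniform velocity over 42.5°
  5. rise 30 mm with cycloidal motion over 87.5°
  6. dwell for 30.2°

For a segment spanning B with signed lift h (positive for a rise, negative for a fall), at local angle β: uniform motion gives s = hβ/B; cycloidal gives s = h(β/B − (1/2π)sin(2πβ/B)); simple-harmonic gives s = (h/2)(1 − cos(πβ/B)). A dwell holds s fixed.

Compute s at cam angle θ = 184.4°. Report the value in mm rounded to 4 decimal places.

seg 1 [0°–45°] uniform, h=29: full span → s += 29 → s = 29.0000
seg 2 [45°–117.6°] simple-harmonic, h=-12: full span → s += -12 → s = 17.0000
seg 3 [117.6°–199.8°] cycloidal, h=12: θ=184.4° here. β=66.8, B=82.2. 12·(0.8127 − sin(2π·0.8127)/(2π)) = 11.5156 → s = 28.5156

28.5156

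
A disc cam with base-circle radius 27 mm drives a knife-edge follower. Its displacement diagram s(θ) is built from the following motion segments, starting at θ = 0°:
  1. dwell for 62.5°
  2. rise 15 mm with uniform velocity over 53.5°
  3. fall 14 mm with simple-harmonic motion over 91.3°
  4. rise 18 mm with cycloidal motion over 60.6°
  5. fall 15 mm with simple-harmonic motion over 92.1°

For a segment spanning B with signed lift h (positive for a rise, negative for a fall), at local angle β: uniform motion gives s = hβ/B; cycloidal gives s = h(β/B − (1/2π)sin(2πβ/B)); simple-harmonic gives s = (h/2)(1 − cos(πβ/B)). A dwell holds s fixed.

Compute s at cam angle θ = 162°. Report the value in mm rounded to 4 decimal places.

seg 1 [0°–62.5°] dwell: s stays 0.0000
seg 2 [62.5°–116°] uniform, h=15: full span → s += 15 → s = 15.0000
seg 3 [116°–207.3°] simple-harmonic, h=-14: θ=162° here. β=46, B=91.3. -14/2·(1 − cos(π·0.5038)) = -7.0843 → s = 7.9157

7.9157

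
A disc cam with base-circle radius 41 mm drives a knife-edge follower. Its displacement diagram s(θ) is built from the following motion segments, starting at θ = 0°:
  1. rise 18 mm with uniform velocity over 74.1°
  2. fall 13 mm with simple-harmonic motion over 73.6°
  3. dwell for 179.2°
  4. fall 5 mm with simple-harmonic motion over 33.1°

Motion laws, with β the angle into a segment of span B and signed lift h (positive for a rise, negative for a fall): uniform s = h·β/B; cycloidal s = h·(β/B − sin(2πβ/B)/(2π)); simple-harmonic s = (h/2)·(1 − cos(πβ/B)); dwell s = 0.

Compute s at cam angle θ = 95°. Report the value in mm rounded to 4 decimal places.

seg 1 [0°–74.1°] uniform, h=18: full span → s += 18 → s = 18.0000
seg 2 [74.1°–147.7°] simple-harmonic, h=-13: θ=95° here. β=20.9, B=73.6. -13/2·(1 − cos(π·0.2840)) = -2.4195 → s = 15.5805

15.5805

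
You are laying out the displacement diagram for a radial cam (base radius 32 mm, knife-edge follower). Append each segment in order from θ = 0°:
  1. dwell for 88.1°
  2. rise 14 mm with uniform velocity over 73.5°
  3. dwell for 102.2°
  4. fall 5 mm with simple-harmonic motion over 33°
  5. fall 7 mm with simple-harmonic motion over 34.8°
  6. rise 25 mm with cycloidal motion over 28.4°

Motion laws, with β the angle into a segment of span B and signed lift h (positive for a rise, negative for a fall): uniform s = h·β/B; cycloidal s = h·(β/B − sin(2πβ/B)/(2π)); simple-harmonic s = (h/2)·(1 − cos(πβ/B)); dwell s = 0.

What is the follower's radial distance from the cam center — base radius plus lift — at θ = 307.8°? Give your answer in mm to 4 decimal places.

seg 1 [0°–88.1°] dwell: s stays 0.0000
seg 2 [88.1°–161.6°] uniform, h=14: full span → s += 14 → s = 14.0000
seg 3 [161.6°–263.8°] dwell: s stays 14.0000
seg 4 [263.8°–296.8°] simple-harmonic, h=-5: full span → s += -5 → s = 9.0000
seg 5 [296.8°–331.6°] simple-harmonic, h=-7: θ=307.8° here. β=11, B=34.8. -7/2·(1 − cos(π·0.3161)) = -1.5885 → s = 7.4115
radial distance = base radius + s = 32 + 7.4115 = 39.4115

39.4115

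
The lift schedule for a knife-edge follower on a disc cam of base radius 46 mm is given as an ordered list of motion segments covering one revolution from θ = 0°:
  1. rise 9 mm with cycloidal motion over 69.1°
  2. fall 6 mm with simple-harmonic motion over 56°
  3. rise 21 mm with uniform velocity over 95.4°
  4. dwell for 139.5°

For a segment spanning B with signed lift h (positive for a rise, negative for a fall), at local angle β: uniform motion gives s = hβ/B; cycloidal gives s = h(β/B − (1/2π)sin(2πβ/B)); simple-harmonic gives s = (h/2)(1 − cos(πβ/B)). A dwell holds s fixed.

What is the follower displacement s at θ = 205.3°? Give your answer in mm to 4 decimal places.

seg 1 [0°–69.1°] cycloidal, h=9: full span → s += 9 → s = 9.0000
seg 2 [69.1°–125.1°] simple-harmonic, h=-6: full span → s += -6 → s = 3.0000
seg 3 [125.1°–220.5°] uniform, h=21: θ=205.3° here. β=80.2, B=95.4. 21·80.2/95.4 = 17.6541 → s = 20.6541

20.6541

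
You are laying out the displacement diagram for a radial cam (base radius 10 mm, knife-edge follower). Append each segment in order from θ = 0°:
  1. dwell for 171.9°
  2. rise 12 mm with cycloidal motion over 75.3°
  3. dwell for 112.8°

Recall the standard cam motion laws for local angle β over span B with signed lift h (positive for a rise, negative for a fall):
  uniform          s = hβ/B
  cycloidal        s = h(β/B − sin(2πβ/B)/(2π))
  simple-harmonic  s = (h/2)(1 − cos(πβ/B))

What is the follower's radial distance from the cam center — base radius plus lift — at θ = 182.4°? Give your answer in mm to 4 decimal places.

seg 1 [0°–171.9°] dwell: s stays 0.0000
seg 2 [171.9°–247.2°] cycloidal, h=12: θ=182.4° here. β=10.5, B=75.3. 12·(0.1394 − sin(2π·0.1394)/(2π)) = 0.2060 → s = 0.2060
radial distance = base radius + s = 10 + 0.2060 = 10.2060

10.2060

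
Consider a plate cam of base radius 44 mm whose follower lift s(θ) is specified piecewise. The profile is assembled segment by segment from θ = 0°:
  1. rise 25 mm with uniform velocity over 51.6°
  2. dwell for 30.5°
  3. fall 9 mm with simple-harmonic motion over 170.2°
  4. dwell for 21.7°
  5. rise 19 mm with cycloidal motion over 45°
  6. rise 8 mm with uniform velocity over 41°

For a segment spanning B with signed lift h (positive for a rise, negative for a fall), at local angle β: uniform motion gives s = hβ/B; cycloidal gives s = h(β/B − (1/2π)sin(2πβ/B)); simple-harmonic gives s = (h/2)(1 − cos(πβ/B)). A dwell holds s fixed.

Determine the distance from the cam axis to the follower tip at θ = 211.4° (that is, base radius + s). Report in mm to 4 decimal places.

seg 1 [0°–51.6°] uniform, h=25: full span → s += 25 → s = 25.0000
seg 2 [51.6°–82.1°] dwell: s stays 25.0000
seg 3 [82.1°–252.3°] simple-harmonic, h=-9: θ=211.4° here. β=129.3, B=170.2. -9/2·(1 − cos(π·0.7597)) = -7.7774 → s = 17.2226
radial distance = base radius + s = 44 + 17.2226 = 61.2226

61.2226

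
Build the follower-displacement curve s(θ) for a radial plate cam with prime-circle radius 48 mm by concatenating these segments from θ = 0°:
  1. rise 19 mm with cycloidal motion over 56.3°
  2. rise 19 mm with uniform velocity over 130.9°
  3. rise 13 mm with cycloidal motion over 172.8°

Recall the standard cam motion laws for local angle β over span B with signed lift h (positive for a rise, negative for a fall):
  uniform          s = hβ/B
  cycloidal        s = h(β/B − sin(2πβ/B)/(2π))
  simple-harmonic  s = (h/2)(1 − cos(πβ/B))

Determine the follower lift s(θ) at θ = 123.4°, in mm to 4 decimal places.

seg 1 [0°–56.3°] cycloidal, h=19: full span → s += 19 → s = 19.0000
seg 2 [56.3°–187.2°] uniform, h=19: θ=123.4° here. β=67.1, B=130.9. 19·67.1/130.9 = 9.7395 → s = 28.7395

28.7395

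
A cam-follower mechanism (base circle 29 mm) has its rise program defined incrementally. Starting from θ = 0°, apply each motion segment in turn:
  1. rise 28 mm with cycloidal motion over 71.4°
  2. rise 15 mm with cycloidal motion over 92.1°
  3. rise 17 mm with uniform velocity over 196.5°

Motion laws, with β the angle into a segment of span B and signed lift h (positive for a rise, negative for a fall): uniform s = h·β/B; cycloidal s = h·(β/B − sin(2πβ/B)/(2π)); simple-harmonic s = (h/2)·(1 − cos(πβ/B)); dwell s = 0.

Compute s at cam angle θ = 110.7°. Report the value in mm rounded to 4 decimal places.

seg 1 [0°–71.4°] cycloidal, h=28: full span → s += 28 → s = 28.0000
seg 2 [71.4°–163.5°] cycloidal, h=15: θ=110.7° here. β=39.3, B=92.1. 15·(0.4267 − sin(2π·0.4267)/(2π)) = 5.3397 → s = 33.3397

33.3397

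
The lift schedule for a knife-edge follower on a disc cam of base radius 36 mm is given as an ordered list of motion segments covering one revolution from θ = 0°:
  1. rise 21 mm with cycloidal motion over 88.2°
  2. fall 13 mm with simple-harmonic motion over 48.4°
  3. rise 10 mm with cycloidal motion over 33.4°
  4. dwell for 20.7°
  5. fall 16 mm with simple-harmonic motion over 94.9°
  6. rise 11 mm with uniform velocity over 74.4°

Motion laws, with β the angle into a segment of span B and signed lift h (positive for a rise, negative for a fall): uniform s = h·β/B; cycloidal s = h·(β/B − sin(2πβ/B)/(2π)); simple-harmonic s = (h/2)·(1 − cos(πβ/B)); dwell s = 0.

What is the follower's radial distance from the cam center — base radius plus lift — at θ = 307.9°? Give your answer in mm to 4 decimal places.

seg 1 [0°–88.2°] cycloidal, h=21: full span → s += 21 → s = 21.0000
seg 2 [88.2°–136.6°] simple-harmonic, h=-13: full span → s += -13 → s = 8.0000
seg 3 [136.6°–170°] cycloidal, h=10: full span → s += 10 → s = 18.0000
seg 4 [170°–190.7°] dwell: s stays 18.0000
seg 5 [190.7°–285.6°] simple-harmonic, h=-16: full span → s += -16 → s = 2.0000
seg 6 [285.6°–360°] uniform, h=11: θ=307.9° here. β=22.3, B=74.4. 11·22.3/74.4 = 3.2970 → s = 5.2970
radial distance = base radius + s = 36 + 5.2970 = 41.2970

41.2970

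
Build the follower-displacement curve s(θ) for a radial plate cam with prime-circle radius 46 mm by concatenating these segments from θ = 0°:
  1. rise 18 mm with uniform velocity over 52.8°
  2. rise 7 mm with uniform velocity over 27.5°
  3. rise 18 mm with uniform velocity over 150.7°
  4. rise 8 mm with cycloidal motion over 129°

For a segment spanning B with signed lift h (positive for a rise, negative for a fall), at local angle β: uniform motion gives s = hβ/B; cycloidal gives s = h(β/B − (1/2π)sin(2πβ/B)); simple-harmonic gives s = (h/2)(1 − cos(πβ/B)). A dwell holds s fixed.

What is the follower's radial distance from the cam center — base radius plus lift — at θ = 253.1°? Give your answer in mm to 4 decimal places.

seg 1 [0°–52.8°] uniform, h=18: full span → s += 18 → s = 18.0000
seg 2 [52.8°–80.3°] uniform, h=7: full span → s += 7 → s = 25.0000
seg 3 [80.3°–231°] uniform, h=18: full span → s += 18 → s = 43.0000
seg 4 [231°–360°] cycloidal, h=8: θ=253.1° here. β=22.1, B=129. 8·(0.1713 − sin(2π·0.1713)/(2π)) = 0.2498 → s = 43.2498
radial distance = base radius + s = 46 + 43.2498 = 89.2498

89.2498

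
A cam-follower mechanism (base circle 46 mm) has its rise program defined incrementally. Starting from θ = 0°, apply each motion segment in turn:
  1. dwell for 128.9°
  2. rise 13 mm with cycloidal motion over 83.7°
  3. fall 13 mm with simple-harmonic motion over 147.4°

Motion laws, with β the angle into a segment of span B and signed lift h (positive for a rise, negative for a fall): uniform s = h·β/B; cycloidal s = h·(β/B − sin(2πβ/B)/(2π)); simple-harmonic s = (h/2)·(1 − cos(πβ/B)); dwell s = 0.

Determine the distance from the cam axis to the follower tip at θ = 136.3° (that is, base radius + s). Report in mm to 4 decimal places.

seg 1 [0°–128.9°] dwell: s stays 0.0000
seg 2 [128.9°–212.6°] cycloidal, h=13: θ=136.3° here. β=7.4, B=83.7. 13·(0.0884 − sin(2π·0.0884)/(2π)) = 0.0582 → s = 0.0582
radial distance = base radius + s = 46 + 0.0582 = 46.0582

46.0582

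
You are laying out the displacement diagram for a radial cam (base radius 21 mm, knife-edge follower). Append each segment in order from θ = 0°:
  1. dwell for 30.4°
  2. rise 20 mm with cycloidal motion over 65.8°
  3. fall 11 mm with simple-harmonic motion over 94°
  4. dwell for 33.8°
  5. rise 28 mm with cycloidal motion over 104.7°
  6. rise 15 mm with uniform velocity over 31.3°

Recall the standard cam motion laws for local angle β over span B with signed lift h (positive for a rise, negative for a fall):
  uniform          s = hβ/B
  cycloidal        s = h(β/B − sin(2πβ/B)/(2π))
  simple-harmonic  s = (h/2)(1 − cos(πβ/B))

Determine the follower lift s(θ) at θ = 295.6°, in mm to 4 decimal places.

seg 1 [0°–30.4°] dwell: s stays 0.0000
seg 2 [30.4°–96.2°] cycloidal, h=20: full span → s += 20 → s = 20.0000
seg 3 [96.2°–190.2°] simple-harmonic, h=-11: full span → s += -11 → s = 9.0000
seg 4 [190.2°–224°] dwell: s stays 9.0000
seg 5 [224°–328.7°] cycloidal, h=28: θ=295.6° here. β=71.6, B=104.7. 28·(0.6839 − sin(2π·0.6839)/(2π)) = 23.2251 → s = 32.2251

32.2251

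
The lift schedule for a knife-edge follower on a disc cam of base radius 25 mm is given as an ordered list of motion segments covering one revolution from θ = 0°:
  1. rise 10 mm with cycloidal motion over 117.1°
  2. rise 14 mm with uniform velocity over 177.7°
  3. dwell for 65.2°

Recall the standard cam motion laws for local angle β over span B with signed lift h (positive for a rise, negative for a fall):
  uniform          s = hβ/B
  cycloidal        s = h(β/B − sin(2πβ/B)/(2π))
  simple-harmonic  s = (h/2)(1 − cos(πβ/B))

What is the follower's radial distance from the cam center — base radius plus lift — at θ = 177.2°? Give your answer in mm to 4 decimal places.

seg 1 [0°–117.1°] cycloidal, h=10: full span → s += 10 → s = 10.0000
seg 2 [117.1°–294.8°] uniform, h=14: θ=177.2° here. β=60.1, B=177.7. 14·60.1/177.7 = 4.7349 → s = 14.7349
radial distance = base radius + s = 25 + 14.7349 = 39.7349

39.7349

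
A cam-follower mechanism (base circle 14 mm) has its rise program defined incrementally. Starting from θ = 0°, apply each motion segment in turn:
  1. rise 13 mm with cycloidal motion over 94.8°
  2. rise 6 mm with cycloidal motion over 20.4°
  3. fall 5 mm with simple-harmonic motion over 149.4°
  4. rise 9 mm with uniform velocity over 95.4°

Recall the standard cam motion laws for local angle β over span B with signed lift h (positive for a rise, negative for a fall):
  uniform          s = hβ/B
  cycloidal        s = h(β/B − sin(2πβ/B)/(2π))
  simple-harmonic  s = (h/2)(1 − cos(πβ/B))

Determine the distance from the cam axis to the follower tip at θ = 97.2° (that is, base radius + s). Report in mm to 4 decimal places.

seg 1 [0°–94.8°] cycloidal, h=13: full span → s += 13 → s = 13.0000
seg 2 [94.8°–115.2°] cycloidal, h=6: θ=97.2° here. β=2.4, B=20.4. 6·(0.1176 − sin(2π·0.1176)/(2π)) = 0.0626 → s = 13.0626
radial distance = base radius + s = 14 + 13.0626 = 27.0626

27.0626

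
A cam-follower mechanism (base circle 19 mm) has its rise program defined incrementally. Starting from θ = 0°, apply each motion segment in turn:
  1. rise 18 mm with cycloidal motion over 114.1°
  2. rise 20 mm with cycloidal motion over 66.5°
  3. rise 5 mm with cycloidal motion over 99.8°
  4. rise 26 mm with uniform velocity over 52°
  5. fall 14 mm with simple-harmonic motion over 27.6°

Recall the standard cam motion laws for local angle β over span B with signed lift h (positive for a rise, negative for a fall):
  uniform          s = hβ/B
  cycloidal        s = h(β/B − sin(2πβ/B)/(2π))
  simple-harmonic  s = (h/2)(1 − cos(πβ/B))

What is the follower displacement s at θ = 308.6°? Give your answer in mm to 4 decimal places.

seg 1 [0°–114.1°] cycloidal, h=18: full span → s += 18 → s = 18.0000
seg 2 [114.1°–180.6°] cycloidal, h=20: full span → s += 20 → s = 38.0000
seg 3 [180.6°–280.4°] cycloidal, h=5: full span → s += 5 → s = 43.0000
seg 4 [280.4°–332.4°] uniform, h=26: θ=308.6° here. β=28.2, B=52. 26·28.2/52 = 14.1000 → s = 57.1000

57.1000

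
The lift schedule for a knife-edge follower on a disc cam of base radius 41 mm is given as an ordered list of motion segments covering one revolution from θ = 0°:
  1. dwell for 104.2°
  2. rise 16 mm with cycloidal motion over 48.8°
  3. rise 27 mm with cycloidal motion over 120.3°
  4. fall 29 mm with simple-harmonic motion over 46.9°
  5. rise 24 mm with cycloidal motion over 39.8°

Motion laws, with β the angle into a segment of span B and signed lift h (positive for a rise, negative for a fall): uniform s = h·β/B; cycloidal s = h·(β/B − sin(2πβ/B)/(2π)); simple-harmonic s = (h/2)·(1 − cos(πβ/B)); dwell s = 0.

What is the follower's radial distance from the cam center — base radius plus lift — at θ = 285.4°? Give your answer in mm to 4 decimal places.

seg 1 [0°–104.2°] dwell: s stays 0.0000
seg 2 [104.2°–153°] cycloidal, h=16: full span → s += 16 → s = 16.0000
seg 3 [153°–273.3°] cycloidal, h=27: full span → s += 27 → s = 43.0000
seg 4 [273.3°–320.2°] simple-harmonic, h=-29: θ=285.4° here. β=12.1, B=46.9. -29/2·(1 − cos(π·0.2580)) = -4.5077 → s = 38.4923
radial distance = base radius + s = 41 + 38.4923 = 79.4923

79.4923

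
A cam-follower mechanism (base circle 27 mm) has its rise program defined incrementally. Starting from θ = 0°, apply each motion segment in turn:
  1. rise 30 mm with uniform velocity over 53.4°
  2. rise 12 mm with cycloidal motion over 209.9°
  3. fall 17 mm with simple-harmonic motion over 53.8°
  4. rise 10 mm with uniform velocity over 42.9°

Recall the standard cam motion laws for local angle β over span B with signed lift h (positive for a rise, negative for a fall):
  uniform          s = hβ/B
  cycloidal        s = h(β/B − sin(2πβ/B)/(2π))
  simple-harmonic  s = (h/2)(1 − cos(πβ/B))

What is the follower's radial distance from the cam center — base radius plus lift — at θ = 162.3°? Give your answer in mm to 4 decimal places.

seg 1 [0°–53.4°] uniform, h=30: full span → s += 30 → s = 30.0000
seg 2 [53.4°–263.3°] cycloidal, h=12: θ=162.3° here. β=108.9, B=209.9. 12·(0.5188 − sin(2π·0.5188)/(2π)) = 6.4511 → s = 36.4511
radial distance = base radius + s = 27 + 36.4511 = 63.4511

63.4511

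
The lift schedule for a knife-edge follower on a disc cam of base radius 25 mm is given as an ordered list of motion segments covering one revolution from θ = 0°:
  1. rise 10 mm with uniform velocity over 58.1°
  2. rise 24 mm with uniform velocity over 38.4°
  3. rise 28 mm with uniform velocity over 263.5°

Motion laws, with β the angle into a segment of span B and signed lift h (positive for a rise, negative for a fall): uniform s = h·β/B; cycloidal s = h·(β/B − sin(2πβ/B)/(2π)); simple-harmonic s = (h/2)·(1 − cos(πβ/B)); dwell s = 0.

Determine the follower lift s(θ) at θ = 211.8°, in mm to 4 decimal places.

seg 1 [0°–58.1°] uniform, h=10: full span → s += 10 → s = 10.0000
seg 2 [58.1°–96.5°] uniform, h=24: full span → s += 24 → s = 34.0000
seg 3 [96.5°–360°] uniform, h=28: θ=211.8° here. β=115.3, B=263.5. 28·115.3/263.5 = 12.2520 → s = 46.2520

46.2520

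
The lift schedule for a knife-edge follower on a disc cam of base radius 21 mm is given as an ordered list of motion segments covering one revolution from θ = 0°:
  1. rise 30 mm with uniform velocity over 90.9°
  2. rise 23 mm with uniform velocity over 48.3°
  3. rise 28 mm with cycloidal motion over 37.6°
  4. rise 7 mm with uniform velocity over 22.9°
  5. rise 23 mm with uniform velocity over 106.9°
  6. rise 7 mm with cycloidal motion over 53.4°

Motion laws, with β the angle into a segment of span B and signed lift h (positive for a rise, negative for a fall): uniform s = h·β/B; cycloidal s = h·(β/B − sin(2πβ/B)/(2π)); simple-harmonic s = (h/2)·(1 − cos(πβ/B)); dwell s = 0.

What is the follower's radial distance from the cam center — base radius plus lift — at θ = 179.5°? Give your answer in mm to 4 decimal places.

seg 1 [0°–90.9°] uniform, h=30: full span → s += 30 → s = 30.0000
seg 2 [90.9°–139.2°] uniform, h=23: full span → s += 23 → s = 53.0000
seg 3 [139.2°–176.8°] cycloidal, h=28: full span → s += 28 → s = 81.0000
seg 4 [176.8°–199.7°] uniform, h=7: θ=179.5° here. β=2.7, B=22.9. 7·2.7/22.9 = 0.8253 → s = 81.8253
radial distance = base radius + s = 21 + 81.8253 = 102.8253

102.8253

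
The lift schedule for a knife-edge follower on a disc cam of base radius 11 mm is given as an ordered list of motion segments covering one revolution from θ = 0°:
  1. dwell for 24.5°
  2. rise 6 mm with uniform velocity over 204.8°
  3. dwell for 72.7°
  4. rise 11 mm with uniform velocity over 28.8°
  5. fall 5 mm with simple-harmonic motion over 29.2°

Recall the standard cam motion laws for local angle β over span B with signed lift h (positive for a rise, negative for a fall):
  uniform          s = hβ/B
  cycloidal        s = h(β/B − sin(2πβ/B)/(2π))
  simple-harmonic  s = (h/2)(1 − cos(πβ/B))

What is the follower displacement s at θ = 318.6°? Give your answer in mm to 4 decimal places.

seg 1 [0°–24.5°] dwell: s stays 0.0000
seg 2 [24.5°–229.3°] uniform, h=6: full span → s += 6 → s = 6.0000
seg 3 [229.3°–302°] dwell: s stays 6.0000
seg 4 [302°–330.8°] uniform, h=11: θ=318.6° here. β=16.6, B=28.8. 11·16.6/28.8 = 6.3403 → s = 12.3403

12.3403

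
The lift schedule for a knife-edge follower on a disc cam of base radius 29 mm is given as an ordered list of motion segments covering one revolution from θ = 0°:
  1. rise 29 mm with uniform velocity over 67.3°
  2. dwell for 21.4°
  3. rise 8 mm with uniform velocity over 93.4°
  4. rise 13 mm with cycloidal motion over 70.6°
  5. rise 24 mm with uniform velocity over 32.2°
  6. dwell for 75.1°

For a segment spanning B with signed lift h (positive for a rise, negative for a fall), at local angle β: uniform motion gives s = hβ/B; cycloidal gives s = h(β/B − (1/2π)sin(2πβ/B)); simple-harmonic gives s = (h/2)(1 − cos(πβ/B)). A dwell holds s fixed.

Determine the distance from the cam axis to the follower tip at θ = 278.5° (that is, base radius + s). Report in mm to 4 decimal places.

seg 1 [0°–67.3°] uniform, h=29: full span → s += 29 → s = 29.0000
seg 2 [67.3°–88.7°] dwell: s stays 29.0000
seg 3 [88.7°–182.1°] uniform, h=8: full span → s += 8 → s = 37.0000
seg 4 [182.1°–252.7°] cycloidal, h=13: full span → s += 13 → s = 50.0000
seg 5 [252.7°–284.9°] uniform, h=24: θ=278.5° here. β=25.8, B=32.2. 24·25.8/32.2 = 19.2298 → s = 69.2298
radial distance = base radius + s = 29 + 69.2298 = 98.2298

98.2298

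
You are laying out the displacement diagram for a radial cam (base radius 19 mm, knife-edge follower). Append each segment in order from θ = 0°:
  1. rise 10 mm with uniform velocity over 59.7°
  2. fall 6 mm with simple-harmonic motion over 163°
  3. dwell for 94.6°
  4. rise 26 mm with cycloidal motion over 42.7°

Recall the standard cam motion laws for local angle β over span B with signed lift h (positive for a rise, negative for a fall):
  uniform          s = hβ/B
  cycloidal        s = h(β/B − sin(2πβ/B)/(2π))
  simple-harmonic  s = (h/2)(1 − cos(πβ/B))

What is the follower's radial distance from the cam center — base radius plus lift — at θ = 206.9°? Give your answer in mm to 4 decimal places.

seg 1 [0°–59.7°] uniform, h=10: full span → s += 10 → s = 10.0000
seg 2 [59.7°–222.7°] simple-harmonic, h=-6: θ=206.9° here. β=147.2, B=163. -6/2·(1 − cos(π·0.9031)) = -5.8620 → s = 4.1380
radial distance = base radius + s = 19 + 4.1380 = 23.1380

23.1380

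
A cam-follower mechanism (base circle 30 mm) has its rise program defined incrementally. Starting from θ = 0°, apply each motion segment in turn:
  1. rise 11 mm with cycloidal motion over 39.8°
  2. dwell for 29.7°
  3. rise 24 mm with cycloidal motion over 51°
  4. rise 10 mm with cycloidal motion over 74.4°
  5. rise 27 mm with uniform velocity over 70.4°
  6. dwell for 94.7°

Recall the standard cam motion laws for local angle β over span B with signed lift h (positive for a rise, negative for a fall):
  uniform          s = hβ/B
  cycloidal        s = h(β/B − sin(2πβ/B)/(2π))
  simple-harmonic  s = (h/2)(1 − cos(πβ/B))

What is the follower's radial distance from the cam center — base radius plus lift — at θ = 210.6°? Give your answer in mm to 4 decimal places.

seg 1 [0°–39.8°] cycloidal, h=11: full span → s += 11 → s = 11.0000
seg 2 [39.8°–69.5°] dwell: s stays 11.0000
seg 3 [69.5°–120.5°] cycloidal, h=24: full span → s += 24 → s = 35.0000
seg 4 [120.5°–194.9°] cycloidal, h=10: full span → s += 10 → s = 45.0000
seg 5 [194.9°–265.3°] uniform, h=27: θ=210.6° here. β=15.7, B=70.4. 27·15.7/70.4 = 6.0213 → s = 51.0213
radial distance = base radius + s = 30 + 51.0213 = 81.0213

81.0213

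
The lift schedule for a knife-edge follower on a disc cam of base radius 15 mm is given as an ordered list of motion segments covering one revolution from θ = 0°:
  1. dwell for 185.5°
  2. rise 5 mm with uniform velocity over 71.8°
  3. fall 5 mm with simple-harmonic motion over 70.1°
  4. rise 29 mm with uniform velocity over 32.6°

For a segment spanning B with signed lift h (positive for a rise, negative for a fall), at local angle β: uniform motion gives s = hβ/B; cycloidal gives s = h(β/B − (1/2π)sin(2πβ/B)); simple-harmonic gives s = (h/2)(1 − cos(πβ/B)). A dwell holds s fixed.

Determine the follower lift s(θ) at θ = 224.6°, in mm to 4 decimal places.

seg 1 [0°–185.5°] dwell: s stays 0.0000
seg 2 [185.5°–257.3°] uniform, h=5: θ=224.6° here. β=39.1, B=71.8. 5·39.1/71.8 = 2.7228 → s = 2.7228

2.7228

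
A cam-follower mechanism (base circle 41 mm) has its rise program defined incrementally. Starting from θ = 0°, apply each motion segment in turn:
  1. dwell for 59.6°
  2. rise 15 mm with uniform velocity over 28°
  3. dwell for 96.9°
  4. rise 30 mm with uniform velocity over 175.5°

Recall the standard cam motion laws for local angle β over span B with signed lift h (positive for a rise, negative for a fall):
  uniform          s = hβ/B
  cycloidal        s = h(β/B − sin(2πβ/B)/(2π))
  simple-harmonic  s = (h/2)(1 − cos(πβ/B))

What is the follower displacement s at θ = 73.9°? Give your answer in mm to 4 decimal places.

seg 1 [0°–59.6°] dwell: s stays 0.0000
seg 2 [59.6°–87.6°] uniform, h=15: θ=73.9° here. β=14.3, B=28. 15·14.3/28 = 7.6607 → s = 7.6607

7.6607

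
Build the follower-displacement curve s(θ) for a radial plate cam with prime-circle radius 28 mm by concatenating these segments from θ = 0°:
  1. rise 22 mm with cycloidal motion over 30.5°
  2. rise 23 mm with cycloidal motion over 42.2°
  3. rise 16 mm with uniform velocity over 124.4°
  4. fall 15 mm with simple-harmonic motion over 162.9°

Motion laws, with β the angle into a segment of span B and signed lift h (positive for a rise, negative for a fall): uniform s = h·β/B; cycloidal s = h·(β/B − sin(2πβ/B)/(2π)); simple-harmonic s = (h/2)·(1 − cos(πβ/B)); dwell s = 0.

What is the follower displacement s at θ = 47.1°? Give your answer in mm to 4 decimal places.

seg 1 [0°–30.5°] cycloidal, h=22: full span → s += 22 → s = 22.0000
seg 2 [30.5°–72.7°] cycloidal, h=23: θ=47.1° here. β=16.6, B=42.2. 23·(0.3934 − sin(2π·0.3934)/(2π)) = 6.7742 → s = 28.7742

28.7742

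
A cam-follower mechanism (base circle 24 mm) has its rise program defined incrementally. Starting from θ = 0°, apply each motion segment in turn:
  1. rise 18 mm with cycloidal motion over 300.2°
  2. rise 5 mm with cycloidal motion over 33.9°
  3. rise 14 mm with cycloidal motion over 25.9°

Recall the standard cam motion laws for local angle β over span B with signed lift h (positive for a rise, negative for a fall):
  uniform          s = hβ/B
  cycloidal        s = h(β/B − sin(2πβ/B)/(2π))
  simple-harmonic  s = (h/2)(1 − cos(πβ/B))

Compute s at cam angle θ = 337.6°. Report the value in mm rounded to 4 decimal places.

seg 1 [0°–300.2°] cycloidal, h=18: full span → s += 18 → s = 18.0000
seg 2 [300.2°–334.1°] cycloidal, h=5: full span → s += 5 → s = 23.0000
seg 3 [334.1°–360°] cycloidal, h=14: θ=337.6° here. β=3.5, B=25.9. 14·(0.1351 − sin(2π·0.1351)/(2π)) = 0.2193 → s = 23.2193

23.2193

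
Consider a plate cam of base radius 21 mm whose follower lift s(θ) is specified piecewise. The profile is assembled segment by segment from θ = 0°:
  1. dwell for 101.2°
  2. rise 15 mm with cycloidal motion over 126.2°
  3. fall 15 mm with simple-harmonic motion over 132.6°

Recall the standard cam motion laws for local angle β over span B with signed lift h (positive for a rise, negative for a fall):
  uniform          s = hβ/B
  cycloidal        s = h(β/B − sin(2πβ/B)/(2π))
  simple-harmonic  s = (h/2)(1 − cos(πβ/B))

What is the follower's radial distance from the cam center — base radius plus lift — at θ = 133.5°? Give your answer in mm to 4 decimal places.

seg 1 [0°–101.2°] dwell: s stays 0.0000
seg 2 [101.2°–227.4°] cycloidal, h=15: θ=133.5° here. β=32.3, B=126.2. 15·(0.2559 − sin(2π·0.2559)/(2π)) = 1.4535 → s = 1.4535
radial distance = base radius + s = 21 + 1.4535 = 22.4535

22.4535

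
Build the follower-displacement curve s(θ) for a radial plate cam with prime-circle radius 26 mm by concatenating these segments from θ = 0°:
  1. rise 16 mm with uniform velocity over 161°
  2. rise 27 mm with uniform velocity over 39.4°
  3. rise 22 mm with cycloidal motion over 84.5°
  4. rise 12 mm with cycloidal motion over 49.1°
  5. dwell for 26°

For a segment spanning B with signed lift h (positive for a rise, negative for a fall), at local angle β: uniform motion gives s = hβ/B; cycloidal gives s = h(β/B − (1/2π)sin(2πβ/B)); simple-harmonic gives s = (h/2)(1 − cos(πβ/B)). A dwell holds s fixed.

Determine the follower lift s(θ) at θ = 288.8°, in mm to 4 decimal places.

seg 1 [0°–161°] uniform, h=16: full span → s += 16 → s = 16.0000
seg 2 [161°–200.4°] uniform, h=27: full span → s += 27 → s = 43.0000
seg 3 [200.4°–284.9°] cycloidal, h=22: full span → s += 22 → s = 65.0000
seg 4 [284.9°–334°] cycloidal, h=12: θ=288.8° here. β=3.9, B=49.1. 12·(0.0794 − sin(2π·0.0794)/(2π)) = 0.0391 → s = 65.0391

65.0391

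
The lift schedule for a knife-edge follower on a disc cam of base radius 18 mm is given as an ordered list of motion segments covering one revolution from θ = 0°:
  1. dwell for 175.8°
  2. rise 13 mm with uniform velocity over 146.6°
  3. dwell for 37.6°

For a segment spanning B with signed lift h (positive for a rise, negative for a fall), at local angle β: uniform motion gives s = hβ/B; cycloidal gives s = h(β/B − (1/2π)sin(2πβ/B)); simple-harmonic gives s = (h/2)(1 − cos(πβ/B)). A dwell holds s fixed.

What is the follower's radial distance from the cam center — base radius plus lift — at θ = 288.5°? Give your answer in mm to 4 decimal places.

seg 1 [0°–175.8°] dwell: s stays 0.0000
seg 2 [175.8°–322.4°] uniform, h=13: θ=288.5° here. β=112.7, B=146.6. 13·112.7/146.6 = 9.9939 → s = 9.9939
radial distance = base radius + s = 18 + 9.9939 = 27.9939

27.9939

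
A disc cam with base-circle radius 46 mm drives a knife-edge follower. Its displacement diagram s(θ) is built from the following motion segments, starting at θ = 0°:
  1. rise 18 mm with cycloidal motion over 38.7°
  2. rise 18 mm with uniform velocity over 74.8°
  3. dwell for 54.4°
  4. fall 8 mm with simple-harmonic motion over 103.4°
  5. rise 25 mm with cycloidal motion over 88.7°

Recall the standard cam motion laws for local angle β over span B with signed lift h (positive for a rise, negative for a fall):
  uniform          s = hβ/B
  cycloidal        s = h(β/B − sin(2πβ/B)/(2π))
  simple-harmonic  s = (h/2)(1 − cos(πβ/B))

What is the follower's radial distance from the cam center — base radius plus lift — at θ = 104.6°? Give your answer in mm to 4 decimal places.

seg 1 [0°–38.7°] cycloidal, h=18: full span → s += 18 → s = 18.0000
seg 2 [38.7°–113.5°] uniform, h=18: θ=104.6° here. β=65.9, B=74.8. 18·65.9/74.8 = 15.8583 → s = 33.8583
radial distance = base radius + s = 46 + 33.8583 = 79.8583

79.8583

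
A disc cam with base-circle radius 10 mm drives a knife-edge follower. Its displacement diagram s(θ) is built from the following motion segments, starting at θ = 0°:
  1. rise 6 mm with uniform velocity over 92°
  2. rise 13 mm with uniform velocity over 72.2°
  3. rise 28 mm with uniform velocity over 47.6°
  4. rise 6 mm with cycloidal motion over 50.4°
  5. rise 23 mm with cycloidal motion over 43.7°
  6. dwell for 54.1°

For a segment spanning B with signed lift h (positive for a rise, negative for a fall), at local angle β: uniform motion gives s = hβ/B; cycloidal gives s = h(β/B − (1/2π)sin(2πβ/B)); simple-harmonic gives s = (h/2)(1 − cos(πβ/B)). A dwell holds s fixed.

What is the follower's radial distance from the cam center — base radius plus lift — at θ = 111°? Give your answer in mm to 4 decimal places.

seg 1 [0°–92°] uniform, h=6: full span → s += 6 → s = 6.0000
seg 2 [92°–164.2°] uniform, h=13: θ=111° here. β=19, B=72.2. 13·19/72.2 = 3.4211 → s = 9.4211
radial distance = base radius + s = 10 + 9.4211 = 19.4211

19.4211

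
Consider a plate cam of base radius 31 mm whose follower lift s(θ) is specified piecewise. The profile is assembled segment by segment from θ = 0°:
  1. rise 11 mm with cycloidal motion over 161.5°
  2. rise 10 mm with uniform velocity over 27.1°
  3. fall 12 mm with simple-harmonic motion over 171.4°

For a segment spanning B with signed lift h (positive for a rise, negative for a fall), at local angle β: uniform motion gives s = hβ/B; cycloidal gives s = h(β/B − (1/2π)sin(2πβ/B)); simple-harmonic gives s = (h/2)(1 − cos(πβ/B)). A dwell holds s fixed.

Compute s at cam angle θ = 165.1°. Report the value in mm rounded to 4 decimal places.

seg 1 [0°–161.5°] cycloidal, h=11: full span → s += 11 → s = 11.0000
seg 2 [161.5°–188.6°] uniform, h=10: θ=165.1° here. β=3.6, B=27.1. 10·3.6/27.1 = 1.3284 → s = 12.3284

12.3284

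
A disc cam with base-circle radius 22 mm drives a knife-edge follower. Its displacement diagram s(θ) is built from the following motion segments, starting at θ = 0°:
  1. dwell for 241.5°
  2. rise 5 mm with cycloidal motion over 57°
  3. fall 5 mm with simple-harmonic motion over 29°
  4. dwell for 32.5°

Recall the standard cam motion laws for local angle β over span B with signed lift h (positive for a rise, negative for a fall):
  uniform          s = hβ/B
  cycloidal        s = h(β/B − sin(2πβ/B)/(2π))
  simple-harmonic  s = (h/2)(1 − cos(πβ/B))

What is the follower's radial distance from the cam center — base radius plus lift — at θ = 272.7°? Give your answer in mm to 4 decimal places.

seg 1 [0°–241.5°] dwell: s stays 0.0000
seg 2 [241.5°–298.5°] cycloidal, h=5: θ=272.7° here. β=31.2, B=57. 5·(0.5474 − sin(2π·0.5474)/(2π)) = 2.9702 → s = 2.9702
radial distance = base radius + s = 22 + 2.9702 = 24.9702

24.9702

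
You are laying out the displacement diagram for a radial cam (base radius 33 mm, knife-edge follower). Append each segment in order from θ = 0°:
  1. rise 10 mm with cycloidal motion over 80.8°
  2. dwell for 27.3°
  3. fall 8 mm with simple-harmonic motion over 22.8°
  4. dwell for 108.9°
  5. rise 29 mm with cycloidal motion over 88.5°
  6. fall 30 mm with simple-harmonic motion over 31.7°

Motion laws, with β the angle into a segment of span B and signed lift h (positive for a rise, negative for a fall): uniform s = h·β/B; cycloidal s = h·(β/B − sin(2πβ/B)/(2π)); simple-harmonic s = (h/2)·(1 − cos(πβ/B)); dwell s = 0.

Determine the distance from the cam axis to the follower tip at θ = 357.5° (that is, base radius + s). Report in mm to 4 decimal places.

seg 1 [0°–80.8°] cycloidal, h=10: full span → s += 10 → s = 10.0000
seg 2 [80.8°–108.1°] dwell: s stays 10.0000
seg 3 [108.1°–130.9°] simple-harmonic, h=-8: full span → s += -8 → s = 2.0000
seg 4 [130.9°–239.8°] dwell: s stays 2.0000
seg 5 [239.8°–328.3°] cycloidal, h=29: full span → s += 29 → s = 31.0000
seg 6 [328.3°–360°] simple-harmonic, h=-30: θ=357.5° here. β=29.2, B=31.7. -30/2·(1 − cos(π·0.9211)) = -29.5420 → s = 1.4580
radial distance = base radius + s = 33 + 1.4580 = 34.4580

34.4580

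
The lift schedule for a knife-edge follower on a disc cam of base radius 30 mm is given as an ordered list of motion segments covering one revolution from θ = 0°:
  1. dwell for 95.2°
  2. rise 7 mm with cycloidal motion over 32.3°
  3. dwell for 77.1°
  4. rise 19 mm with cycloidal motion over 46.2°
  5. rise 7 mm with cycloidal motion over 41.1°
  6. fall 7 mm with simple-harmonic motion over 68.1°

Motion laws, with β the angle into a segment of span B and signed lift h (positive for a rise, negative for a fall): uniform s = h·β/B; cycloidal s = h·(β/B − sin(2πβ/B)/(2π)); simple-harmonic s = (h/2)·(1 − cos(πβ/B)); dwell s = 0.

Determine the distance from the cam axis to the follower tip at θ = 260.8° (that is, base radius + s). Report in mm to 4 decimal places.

seg 1 [0°–95.2°] dwell: s stays 0.0000
seg 2 [95.2°–127.5°] cycloidal, h=7: full span → s += 7 → s = 7.0000
seg 3 [127.5°–204.6°] dwell: s stays 7.0000
seg 4 [204.6°–250.8°] cycloidal, h=19: full span → s += 19 → s = 26.0000
seg 5 [250.8°–291.9°] cycloidal, h=7: θ=260.8° here. β=10, B=41.1. 7·(0.2433 − sin(2π·0.2433)/(2π)) = 0.5901 → s = 26.5901
radial distance = base radius + s = 30 + 26.5901 = 56.5901

56.5901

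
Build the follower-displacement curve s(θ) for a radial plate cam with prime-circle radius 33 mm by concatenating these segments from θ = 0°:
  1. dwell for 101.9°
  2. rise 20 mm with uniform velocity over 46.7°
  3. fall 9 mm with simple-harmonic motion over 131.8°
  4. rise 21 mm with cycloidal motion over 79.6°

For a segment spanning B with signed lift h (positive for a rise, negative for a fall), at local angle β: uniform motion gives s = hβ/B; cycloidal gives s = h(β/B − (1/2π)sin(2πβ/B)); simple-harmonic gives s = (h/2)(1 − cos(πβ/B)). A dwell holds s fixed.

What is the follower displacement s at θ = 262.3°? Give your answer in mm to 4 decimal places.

seg 1 [0°–101.9°] dwell: s stays 0.0000
seg 2 [101.9°–148.6°] uniform, h=20: full span → s += 20 → s = 20.0000
seg 3 [148.6°–280.4°] simple-harmonic, h=-9: θ=262.3° here. β=113.7, B=131.8. -9/2·(1 − cos(π·0.8627)) = -8.5877 → s = 11.4123

11.4123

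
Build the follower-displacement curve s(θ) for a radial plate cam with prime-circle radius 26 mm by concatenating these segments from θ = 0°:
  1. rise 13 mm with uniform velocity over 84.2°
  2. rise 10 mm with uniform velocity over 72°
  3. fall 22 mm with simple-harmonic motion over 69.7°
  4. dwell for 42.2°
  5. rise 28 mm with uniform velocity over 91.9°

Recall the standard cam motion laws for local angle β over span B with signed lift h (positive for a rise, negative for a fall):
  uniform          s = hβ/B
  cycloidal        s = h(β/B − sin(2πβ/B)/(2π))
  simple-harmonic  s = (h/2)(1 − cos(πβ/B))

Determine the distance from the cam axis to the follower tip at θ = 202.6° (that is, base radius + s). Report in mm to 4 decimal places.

seg 1 [0°–84.2°] uniform, h=13: full span → s += 13 → s = 13.0000
seg 2 [84.2°–156.2°] uniform, h=10: full span → s += 10 → s = 23.0000
seg 3 [156.2°–225.9°] simple-harmonic, h=-22: θ=202.6° here. β=46.4, B=69.7. -22/2·(1 − cos(π·0.6657)) = -16.4713 → s = 6.5287
radial distance = base radius + s = 26 + 6.5287 = 32.5287

32.5287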